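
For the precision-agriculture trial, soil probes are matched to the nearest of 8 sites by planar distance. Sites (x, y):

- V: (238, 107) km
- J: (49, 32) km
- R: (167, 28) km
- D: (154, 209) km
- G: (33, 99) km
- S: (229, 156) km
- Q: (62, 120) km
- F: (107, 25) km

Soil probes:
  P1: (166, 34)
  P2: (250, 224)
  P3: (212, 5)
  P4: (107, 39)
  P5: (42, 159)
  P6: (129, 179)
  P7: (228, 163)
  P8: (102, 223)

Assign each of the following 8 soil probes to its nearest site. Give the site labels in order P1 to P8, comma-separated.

R, S, R, F, Q, D, S, D

P1 → R (d²=37.00)
P2 → S (d²=5065.00)
P3 → R (d²=2554.00)
P4 → F (d²=196.00)
P5 → Q (d²=1921.00)
P6 → D (d²=1525.00)
P7 → S (d²=50.00)
P8 → D (d²=2900.00)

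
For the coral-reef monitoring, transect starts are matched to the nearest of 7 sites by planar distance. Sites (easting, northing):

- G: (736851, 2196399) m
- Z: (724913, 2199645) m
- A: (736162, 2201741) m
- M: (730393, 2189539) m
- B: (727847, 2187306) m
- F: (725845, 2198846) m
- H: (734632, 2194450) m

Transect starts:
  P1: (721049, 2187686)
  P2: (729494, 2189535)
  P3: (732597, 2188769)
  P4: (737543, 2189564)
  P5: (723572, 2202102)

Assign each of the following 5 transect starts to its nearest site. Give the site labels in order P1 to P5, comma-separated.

B, M, M, H, Z

P1 → B (d²=46357204.00)
P2 → M (d²=808217.00)
P3 → M (d²=5450516.00)
P4 → H (d²=32346917.00)
P5 → Z (d²=7835130.00)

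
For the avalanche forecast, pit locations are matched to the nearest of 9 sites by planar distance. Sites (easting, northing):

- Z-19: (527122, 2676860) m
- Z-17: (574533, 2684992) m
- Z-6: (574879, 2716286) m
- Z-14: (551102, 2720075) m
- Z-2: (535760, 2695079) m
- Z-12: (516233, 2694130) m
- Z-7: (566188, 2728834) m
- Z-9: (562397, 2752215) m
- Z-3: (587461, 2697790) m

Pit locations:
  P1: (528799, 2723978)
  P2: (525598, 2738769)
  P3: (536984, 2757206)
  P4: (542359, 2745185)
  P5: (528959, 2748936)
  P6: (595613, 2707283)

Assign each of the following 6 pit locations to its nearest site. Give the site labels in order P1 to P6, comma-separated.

P1 → Z-14 (d²=512657218.00)
P2 → Z-14 (d²=999919652.00)
P3 → Z-9 (d²=670730650.00)
P4 → Z-9 (d²=450942344.00)
P5 → Z-9 (d²=1128851685.00)
P6 → Z-3 (d²=156572153.00)

Z-14, Z-14, Z-9, Z-9, Z-9, Z-3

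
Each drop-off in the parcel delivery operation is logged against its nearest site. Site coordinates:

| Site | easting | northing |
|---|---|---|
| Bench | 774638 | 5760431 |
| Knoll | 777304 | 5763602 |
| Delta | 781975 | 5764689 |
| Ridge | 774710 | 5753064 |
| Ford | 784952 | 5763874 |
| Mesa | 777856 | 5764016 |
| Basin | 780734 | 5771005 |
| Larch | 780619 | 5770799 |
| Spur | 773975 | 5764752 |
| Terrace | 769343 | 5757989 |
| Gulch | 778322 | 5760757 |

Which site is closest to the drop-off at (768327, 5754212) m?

Terrace

Squared distances to each site:
Bench: 78504682.000; Knoll: 168758629.000; Delta: 296035433.000; Ridge: 42060593.000; Ford: 369744869.000; Mesa: 186920257.000; Basin: 435938498.000; Larch: 426221833.000; Spur: 142991504.000; Terrace: 15297985.000; Gulch: 142737050.000.
Minimum at Terrace.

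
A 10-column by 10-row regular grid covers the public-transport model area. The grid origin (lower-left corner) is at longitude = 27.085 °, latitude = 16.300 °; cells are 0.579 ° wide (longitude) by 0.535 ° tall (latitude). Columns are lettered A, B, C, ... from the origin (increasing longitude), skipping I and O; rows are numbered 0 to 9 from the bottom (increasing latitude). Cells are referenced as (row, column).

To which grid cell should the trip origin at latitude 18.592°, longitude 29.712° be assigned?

(4, E)

Column index: ⌊(29.712 − 27.085) / 0.579⌋ = ⌊4.537⌋ = 4 → column E
Row offset from origin: ⌊(18.592 − 16.300) / 0.535⌋ = ⌊4.284⌋ = 4 → row 4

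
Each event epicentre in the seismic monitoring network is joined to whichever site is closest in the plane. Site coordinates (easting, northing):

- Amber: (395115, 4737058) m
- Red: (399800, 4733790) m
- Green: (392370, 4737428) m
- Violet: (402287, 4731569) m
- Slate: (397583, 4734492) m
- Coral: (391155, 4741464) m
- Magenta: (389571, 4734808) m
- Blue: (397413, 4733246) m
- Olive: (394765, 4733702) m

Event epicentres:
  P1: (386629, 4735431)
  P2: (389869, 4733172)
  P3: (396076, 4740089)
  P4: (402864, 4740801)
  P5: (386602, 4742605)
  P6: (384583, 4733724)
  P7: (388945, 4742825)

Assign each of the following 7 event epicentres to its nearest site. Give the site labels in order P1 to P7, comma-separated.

Magenta, Magenta, Amber, Red, Coral, Magenta, Coral

P1 → Magenta (d²=9043493.00)
P2 → Magenta (d²=2765300.00)
P3 → Amber (d²=10110482.00)
P4 → Red (d²=58542217.00)
P5 → Coral (d²=22031690.00)
P6 → Magenta (d²=26055200.00)
P7 → Coral (d²=6736421.00)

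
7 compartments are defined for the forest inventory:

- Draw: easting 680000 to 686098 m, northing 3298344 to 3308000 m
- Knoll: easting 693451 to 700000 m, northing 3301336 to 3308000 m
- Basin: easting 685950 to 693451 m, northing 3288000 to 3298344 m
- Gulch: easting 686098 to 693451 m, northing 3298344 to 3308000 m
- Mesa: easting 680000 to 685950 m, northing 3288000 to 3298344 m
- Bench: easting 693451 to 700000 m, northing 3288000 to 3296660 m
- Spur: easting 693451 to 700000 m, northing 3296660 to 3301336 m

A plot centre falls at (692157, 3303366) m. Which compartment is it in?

Gulch

The point has easting = 692157 and northing = 3303366.
Only Gulch satisfies 686098 ≤ easting ≤ 693451 and 3298344 ≤ northing ≤ 3308000.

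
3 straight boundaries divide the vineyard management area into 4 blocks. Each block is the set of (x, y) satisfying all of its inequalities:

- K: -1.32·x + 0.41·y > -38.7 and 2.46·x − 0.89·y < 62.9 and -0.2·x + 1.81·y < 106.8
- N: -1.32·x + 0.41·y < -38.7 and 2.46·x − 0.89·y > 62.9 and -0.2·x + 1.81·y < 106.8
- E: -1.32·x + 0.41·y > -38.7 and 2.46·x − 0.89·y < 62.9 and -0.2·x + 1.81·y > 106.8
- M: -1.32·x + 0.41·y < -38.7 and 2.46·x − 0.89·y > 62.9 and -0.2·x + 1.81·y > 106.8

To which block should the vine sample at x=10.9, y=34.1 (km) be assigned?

-1.32·10.9 + 0.41·34.1 = -0.407, which is > -38.7
2.46·10.9 − 0.89·34.1 = -3.535, which is < 62.9
-0.2·10.9 + 1.81·34.1 = 59.541, which is < 106.8
This sign pattern matches K.

K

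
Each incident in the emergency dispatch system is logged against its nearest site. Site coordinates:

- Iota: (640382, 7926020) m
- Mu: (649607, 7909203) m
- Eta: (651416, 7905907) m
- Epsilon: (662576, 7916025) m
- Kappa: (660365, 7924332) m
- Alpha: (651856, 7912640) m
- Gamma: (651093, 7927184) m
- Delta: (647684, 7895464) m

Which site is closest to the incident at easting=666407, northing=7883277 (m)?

Delta

Squared distances to each site:
Iota: 2504264674.000; Mu: 954397476.000; Eta: 736846981.000; Epsilon: 1087108065.000; Kappa: 1722018789.000; Alpha: 1073917370.000; Gamma: 2162343245.000; Delta: 499073698.000.
Minimum at Delta.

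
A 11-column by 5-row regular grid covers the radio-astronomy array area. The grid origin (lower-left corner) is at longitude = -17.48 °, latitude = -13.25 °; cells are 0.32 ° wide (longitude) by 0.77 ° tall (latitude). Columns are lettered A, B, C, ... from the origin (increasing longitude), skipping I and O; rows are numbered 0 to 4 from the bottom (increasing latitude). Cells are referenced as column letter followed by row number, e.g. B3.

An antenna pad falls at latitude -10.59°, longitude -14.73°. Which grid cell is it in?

Column index: ⌊(-14.73 − -17.48) / 0.32⌋ = ⌊8.594⌋ = 8 → column J
Row offset from origin: ⌊(-10.59 − -13.25) / 0.77⌋ = ⌊3.455⌋ = 3 → row 3

J3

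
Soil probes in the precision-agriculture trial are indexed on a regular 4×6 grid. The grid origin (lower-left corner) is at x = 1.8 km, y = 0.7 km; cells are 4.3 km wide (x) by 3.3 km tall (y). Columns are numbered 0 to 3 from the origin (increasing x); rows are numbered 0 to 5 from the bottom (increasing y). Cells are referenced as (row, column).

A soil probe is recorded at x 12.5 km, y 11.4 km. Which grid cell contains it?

(3, 2)

Column index: ⌊(12.5 − 1.8) / 4.3⌋ = ⌊2.488⌋ = 2
Row offset from origin: ⌊(11.4 − 0.7) / 3.3⌋ = ⌊3.242⌋ = 3 → row 3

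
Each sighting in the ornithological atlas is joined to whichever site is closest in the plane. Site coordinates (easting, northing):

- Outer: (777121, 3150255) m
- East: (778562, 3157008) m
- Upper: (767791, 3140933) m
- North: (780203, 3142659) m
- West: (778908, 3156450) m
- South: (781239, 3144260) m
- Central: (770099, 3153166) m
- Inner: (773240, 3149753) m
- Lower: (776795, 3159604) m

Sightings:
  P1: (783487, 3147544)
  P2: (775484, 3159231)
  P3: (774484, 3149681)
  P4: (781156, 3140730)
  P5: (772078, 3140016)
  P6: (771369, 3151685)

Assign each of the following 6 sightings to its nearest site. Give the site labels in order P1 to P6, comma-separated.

P1 → South (d²=15838160.00)
P2 → Lower (d²=1857850.00)
P3 → Inner (d²=1552720.00)
P4 → North (d²=4629250.00)
P5 → Upper (d²=19219258.00)
P6 → Central (d²=3806261.00)

South, Lower, Inner, North, Upper, Central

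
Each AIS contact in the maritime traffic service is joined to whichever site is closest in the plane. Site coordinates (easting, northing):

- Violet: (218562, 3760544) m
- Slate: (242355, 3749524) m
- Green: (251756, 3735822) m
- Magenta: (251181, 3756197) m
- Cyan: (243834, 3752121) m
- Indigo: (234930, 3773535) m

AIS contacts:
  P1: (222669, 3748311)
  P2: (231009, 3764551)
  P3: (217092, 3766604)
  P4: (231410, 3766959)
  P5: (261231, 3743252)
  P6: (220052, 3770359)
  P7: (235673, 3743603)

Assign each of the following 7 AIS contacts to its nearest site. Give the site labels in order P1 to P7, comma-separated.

P1 → Violet (d²=166513738.00)
P2 → Indigo (d²=96086497.00)
P3 → Violet (d²=38884500.00)
P4 → Indigo (d²=55634176.00)
P5 → Green (d²=144980525.00)
P6 → Violet (d²=98554325.00)
P7 → Slate (d²=79707365.00)

Violet, Indigo, Violet, Indigo, Green, Violet, Slate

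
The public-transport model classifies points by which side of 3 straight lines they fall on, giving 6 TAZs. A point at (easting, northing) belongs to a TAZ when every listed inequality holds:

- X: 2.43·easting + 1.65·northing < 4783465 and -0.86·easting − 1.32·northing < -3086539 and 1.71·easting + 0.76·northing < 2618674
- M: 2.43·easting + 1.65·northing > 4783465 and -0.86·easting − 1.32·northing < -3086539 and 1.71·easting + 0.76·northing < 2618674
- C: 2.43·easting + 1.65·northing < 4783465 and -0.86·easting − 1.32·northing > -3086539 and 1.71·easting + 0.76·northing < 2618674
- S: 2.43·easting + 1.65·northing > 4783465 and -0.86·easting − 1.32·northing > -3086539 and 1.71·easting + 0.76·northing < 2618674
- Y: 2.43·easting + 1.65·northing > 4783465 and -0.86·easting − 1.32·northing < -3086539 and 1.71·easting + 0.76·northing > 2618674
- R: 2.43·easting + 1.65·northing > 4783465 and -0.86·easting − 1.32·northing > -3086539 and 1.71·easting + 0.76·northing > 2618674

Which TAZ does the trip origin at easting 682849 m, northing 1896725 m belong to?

2.43·682849 + 1.65·1896725 = 4788919.320, which is > 4783465
-0.86·682849 − 1.32·1896725 = -3090927.140, which is < -3086539
1.71·682849 + 0.76·1896725 = 2609182.790, which is < 2618674
This sign pattern matches M.

M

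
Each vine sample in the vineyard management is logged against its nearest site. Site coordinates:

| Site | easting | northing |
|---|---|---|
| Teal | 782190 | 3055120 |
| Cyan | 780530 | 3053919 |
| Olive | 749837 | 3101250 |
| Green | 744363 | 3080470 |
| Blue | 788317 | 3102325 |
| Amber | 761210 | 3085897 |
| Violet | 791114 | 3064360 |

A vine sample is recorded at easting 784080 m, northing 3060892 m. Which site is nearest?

Squared distances to each site:
Teal: 36888084.000; Cyan: 61225229.000; Olive: 2801351213.000; Green: 1960738173.000; Blue: 1734645658.000; Amber: 1148286925.000; Violet: 61504180.000.
Minimum at Teal.

Teal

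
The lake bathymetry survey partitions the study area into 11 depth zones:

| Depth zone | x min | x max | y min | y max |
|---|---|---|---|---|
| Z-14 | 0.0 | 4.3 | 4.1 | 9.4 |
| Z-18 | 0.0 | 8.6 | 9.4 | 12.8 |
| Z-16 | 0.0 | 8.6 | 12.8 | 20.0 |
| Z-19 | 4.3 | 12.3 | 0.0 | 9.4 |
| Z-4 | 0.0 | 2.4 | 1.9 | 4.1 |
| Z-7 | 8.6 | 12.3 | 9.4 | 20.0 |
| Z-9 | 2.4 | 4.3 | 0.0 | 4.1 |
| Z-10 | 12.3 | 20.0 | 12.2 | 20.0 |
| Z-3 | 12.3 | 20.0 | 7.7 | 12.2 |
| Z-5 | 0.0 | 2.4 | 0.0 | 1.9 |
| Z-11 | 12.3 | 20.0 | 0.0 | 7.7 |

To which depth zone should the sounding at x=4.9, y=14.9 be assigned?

The point has x = 4.9 and y = 14.9.
Only Z-16 satisfies 0.0 ≤ x ≤ 8.6 and 12.8 ≤ y ≤ 20.0.

Z-16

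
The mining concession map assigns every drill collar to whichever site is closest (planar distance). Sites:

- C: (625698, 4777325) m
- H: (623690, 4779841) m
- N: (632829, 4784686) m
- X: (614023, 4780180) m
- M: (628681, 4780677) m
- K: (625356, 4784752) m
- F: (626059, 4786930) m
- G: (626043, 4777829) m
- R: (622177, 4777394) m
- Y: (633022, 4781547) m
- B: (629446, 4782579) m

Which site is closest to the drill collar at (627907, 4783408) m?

Squared distances to each site:
C: 41882570.000; H: 30506578.000; N: 25859368.000; X: 203185440.000; M: 8057437.000; K: 8313937.000; F: 15819588.000; G: 34599737.000; R: 69001096.000; Y: 29626546.000; B: 3055762.000.
Minimum at B.

B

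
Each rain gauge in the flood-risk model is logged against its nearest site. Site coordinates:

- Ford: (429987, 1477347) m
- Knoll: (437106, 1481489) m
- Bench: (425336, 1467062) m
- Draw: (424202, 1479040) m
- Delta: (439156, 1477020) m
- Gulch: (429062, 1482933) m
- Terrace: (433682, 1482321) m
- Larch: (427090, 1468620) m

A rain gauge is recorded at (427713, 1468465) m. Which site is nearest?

Larch

Squared distances to each site:
Ford: 84061000.000; Knoll: 257853025.000; Bench: 7618538.000; Draw: 124157746.000; Delta: 204130274.000; Gulch: 211142825.000; Terrace: 227617697.000; Larch: 412154.000.
Minimum at Larch.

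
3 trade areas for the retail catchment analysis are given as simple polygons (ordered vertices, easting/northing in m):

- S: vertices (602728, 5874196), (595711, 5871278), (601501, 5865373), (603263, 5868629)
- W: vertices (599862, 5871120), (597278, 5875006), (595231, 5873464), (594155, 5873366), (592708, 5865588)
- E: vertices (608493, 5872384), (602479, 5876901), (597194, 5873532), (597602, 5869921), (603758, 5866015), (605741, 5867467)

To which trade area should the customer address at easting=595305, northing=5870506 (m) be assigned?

W

Cast a ray rightward from (595305, 5870506). For each polygon, the edges (by vertex number in listed order) whose endpoints lie on opposite sides of northing = 5870506, where each meets that height, and whether that is right or left of the point:
S: 2–3 at easting≈596468.0 (right), 4–1 at easting≈603082.6 (right) → 2 crossings.
W: 4–5 at easting≈593622.9 (left), 5–1 at easting≈599068.0 (right) → 1 crossing.
E: 3–4 at easting≈597535.9 (right), 6–1 at easting≈607441.9 (right) → 2 crossings.
Only W has an odd count, so the point is inside W.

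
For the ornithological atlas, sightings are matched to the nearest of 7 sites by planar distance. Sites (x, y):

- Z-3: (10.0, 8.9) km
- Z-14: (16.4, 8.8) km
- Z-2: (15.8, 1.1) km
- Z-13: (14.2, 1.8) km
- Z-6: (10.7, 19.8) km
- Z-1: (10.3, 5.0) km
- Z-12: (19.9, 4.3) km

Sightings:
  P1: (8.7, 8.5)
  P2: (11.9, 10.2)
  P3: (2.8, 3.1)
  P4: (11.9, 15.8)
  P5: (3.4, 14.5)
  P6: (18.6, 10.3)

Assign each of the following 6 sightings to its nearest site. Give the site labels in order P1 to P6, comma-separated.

P1 → Z-3 (d²=1.85)
P2 → Z-3 (d²=5.30)
P3 → Z-1 (d²=59.86)
P4 → Z-6 (d²=17.44)
P5 → Z-3 (d²=74.92)
P6 → Z-14 (d²=7.09)

Z-3, Z-3, Z-1, Z-6, Z-3, Z-14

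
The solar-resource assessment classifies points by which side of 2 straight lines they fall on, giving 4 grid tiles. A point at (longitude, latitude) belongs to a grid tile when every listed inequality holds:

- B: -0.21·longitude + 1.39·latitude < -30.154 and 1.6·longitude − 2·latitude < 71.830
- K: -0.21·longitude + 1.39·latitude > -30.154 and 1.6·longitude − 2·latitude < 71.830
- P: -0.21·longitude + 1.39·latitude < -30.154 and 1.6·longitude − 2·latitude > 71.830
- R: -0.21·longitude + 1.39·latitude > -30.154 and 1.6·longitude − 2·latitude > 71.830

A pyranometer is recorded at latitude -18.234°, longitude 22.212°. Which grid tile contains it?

R

-0.21·22.212 + 1.39·-18.234 = -30.010, which is > -30.154
1.6·22.212 − 2·-18.234 = 72.007, which is > 71.830
This sign pattern matches R.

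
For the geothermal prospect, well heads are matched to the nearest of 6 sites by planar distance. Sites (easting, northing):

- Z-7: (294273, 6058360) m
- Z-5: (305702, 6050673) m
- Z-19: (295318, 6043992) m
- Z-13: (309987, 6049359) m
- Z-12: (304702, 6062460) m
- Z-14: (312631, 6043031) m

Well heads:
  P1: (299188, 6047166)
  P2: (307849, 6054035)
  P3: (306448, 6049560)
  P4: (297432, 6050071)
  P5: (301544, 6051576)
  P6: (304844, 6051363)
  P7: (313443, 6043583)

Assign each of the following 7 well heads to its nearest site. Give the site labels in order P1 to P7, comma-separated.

P1 → Z-19 (d²=25051176.00)
P2 → Z-5 (d²=15912653.00)
P3 → Z-5 (d²=1795285.00)
P4 → Z-19 (d²=41423237.00)
P5 → Z-5 (d²=18104373.00)
P6 → Z-5 (d²=1212264.00)
P7 → Z-14 (d²=964048.00)

Z-19, Z-5, Z-5, Z-19, Z-5, Z-5, Z-14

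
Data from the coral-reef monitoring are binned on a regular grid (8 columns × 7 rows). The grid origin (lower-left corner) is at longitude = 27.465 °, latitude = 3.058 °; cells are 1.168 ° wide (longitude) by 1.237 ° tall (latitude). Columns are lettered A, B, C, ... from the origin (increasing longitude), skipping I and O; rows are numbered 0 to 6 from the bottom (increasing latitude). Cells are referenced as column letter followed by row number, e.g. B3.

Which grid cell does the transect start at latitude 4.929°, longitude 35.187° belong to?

G1

Column index: ⌊(35.187 − 27.465) / 1.168⌋ = ⌊6.611⌋ = 6 → column G
Row offset from origin: ⌊(4.929 − 3.058) / 1.237⌋ = ⌊1.513⌋ = 1 → row 1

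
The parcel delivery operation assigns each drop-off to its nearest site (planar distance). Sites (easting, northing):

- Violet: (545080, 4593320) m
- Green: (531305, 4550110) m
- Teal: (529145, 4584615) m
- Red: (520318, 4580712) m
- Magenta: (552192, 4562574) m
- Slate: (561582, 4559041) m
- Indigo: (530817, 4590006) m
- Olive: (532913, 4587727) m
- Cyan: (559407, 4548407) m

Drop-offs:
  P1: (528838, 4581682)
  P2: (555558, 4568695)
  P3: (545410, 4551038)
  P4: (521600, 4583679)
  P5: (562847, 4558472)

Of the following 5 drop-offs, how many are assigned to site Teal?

P1 → Teal
P2 → Magenta
P3 → Magenta
P4 → Red
P5 → Slate
1 of the 5 goes to Teal.

1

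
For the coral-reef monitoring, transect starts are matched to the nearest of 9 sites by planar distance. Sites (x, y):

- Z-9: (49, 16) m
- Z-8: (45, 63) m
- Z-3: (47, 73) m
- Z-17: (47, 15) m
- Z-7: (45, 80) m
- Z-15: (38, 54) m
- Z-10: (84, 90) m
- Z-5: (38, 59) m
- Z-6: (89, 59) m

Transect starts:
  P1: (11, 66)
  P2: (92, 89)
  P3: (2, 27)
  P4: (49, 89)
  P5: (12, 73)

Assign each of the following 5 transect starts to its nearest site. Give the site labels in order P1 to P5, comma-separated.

P1 → Z-5 (d²=778.00)
P2 → Z-10 (d²=65.00)
P3 → Z-15 (d²=2025.00)
P4 → Z-7 (d²=97.00)
P5 → Z-5 (d²=872.00)

Z-5, Z-10, Z-15, Z-7, Z-5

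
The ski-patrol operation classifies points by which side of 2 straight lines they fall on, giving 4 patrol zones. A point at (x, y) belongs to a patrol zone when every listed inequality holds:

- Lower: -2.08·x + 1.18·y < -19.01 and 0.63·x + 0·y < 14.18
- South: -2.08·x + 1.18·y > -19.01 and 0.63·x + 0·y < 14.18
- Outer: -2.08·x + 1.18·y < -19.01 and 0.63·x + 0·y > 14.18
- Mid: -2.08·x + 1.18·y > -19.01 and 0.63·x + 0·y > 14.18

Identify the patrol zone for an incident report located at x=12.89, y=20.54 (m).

South

-2.08·12.89 + 1.18·20.54 = -2.574, which is > -19.01
0.63·12.89 + 0·20.54 = 8.121, which is < 14.18
This sign pattern matches South.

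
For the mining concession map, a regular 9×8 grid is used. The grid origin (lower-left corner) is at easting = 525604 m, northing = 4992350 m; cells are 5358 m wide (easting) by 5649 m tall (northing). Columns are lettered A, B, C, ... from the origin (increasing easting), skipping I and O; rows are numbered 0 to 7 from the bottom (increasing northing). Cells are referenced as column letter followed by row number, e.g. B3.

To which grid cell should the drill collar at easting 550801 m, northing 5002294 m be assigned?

E1

Column index: ⌊(550801 − 525604) / 5358⌋ = ⌊4.703⌋ = 4 → column E
Row offset from origin: ⌊(5002294 − 4992350) / 5649⌋ = ⌊1.760⌋ = 1 → row 1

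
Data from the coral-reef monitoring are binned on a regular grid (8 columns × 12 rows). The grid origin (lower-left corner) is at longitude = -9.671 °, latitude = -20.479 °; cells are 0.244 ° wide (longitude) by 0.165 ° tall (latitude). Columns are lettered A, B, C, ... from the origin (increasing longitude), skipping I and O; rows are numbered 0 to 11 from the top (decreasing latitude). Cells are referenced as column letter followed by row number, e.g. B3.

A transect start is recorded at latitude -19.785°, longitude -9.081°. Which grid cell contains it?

C7

Column index: ⌊(-9.081 − -9.671) / 0.244⌋ = ⌊2.418⌋ = 2 → column C
Row offset from origin: ⌊(-19.785 − -20.479) / 0.165⌋ = ⌊4.206⌋ = 4 → row 7 (counted from top)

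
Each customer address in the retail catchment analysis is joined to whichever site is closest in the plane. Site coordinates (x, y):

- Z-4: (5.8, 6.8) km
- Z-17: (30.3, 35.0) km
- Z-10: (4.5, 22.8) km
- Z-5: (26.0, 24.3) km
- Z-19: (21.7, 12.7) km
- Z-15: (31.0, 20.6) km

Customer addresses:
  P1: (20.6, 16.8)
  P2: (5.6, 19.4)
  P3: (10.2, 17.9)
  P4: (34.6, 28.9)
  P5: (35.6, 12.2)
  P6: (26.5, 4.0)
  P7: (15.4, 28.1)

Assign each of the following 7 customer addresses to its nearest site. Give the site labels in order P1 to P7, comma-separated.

Z-19, Z-10, Z-10, Z-17, Z-15, Z-19, Z-5

P1 → Z-19 (d²=18.02)
P2 → Z-10 (d²=12.77)
P3 → Z-10 (d²=56.50)
P4 → Z-17 (d²=55.70)
P5 → Z-15 (d²=91.72)
P6 → Z-19 (d²=98.73)
P7 → Z-5 (d²=126.80)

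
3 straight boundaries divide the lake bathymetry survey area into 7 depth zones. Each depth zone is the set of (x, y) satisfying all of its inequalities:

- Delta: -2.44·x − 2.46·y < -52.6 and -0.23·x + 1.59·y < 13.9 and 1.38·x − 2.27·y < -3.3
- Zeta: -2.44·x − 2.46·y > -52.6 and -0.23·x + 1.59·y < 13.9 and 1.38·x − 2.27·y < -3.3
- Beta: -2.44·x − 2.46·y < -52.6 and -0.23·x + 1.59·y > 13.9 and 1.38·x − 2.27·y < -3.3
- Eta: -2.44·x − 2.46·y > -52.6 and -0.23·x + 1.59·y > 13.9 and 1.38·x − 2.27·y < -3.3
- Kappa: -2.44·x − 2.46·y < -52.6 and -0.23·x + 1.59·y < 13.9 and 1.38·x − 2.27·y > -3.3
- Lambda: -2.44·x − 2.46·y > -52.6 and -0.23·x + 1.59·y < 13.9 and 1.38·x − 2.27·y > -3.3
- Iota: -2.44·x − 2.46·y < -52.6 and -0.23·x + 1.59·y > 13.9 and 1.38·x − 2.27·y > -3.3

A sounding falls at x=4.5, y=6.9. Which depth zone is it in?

-2.44·4.5 − 2.46·6.9 = -27.954, which is > -52.6
-0.23·4.5 + 1.59·6.9 = 9.936, which is < 13.9
1.38·4.5 − 2.27·6.9 = -9.453, which is < -3.3
This sign pattern matches Zeta.

Zeta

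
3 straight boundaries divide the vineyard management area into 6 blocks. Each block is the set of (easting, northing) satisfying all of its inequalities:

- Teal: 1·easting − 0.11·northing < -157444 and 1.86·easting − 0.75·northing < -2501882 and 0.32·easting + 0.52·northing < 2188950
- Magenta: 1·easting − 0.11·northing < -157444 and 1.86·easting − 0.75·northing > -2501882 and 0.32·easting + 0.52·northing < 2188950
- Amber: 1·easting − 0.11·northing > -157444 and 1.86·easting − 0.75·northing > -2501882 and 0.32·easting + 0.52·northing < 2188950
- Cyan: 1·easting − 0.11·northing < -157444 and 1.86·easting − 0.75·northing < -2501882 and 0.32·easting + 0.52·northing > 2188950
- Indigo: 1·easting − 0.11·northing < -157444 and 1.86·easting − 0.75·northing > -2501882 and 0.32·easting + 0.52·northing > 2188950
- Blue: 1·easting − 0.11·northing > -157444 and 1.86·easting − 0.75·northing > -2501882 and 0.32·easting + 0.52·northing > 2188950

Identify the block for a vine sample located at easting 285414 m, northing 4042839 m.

1·285414 − 0.11·4042839 = -159298.290, which is < -157444
1.86·285414 − 0.75·4042839 = -2501259.210, which is > -2501882
0.32·285414 + 0.52·4042839 = 2193608.760, which is > 2188950
This sign pattern matches Indigo.

Indigo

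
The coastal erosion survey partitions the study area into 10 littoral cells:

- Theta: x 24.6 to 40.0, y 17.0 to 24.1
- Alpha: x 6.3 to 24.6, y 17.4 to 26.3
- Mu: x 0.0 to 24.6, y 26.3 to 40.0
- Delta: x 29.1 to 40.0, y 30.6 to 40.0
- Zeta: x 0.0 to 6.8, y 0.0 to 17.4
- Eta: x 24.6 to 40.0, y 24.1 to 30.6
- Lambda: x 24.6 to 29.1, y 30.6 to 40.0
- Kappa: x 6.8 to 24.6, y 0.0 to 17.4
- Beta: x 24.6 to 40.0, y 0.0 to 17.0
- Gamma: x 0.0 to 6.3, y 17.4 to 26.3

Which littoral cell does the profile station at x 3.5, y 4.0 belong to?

Zeta

The point has x = 3.5 and y = 4.0.
Only Zeta satisfies 0.0 ≤ x ≤ 6.8 and 0.0 ≤ y ≤ 17.4.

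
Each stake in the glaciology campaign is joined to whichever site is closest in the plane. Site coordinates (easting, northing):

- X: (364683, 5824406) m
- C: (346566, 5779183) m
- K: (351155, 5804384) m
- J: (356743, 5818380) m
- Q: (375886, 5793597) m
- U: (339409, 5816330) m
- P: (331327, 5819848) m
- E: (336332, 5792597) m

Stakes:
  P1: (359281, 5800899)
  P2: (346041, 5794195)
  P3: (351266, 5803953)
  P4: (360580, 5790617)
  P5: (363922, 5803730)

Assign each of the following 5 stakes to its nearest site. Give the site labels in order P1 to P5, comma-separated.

K, E, K, Q, K

P1 → K (d²=78177101.00)
P2 → E (d²=96818285.00)
P3 → K (d²=198082.00)
P4 → Q (d²=243154036.00)
P5 → K (d²=163424005.00)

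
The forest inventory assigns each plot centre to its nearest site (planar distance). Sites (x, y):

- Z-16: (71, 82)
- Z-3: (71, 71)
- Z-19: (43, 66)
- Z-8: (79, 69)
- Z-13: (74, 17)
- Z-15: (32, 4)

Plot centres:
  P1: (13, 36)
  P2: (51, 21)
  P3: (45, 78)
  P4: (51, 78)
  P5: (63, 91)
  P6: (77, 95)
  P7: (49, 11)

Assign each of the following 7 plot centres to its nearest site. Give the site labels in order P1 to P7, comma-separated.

Z-15, Z-13, Z-19, Z-19, Z-16, Z-16, Z-15

P1 → Z-15 (d²=1385.00)
P2 → Z-13 (d²=545.00)
P3 → Z-19 (d²=148.00)
P4 → Z-19 (d²=208.00)
P5 → Z-16 (d²=145.00)
P6 → Z-16 (d²=205.00)
P7 → Z-15 (d²=338.00)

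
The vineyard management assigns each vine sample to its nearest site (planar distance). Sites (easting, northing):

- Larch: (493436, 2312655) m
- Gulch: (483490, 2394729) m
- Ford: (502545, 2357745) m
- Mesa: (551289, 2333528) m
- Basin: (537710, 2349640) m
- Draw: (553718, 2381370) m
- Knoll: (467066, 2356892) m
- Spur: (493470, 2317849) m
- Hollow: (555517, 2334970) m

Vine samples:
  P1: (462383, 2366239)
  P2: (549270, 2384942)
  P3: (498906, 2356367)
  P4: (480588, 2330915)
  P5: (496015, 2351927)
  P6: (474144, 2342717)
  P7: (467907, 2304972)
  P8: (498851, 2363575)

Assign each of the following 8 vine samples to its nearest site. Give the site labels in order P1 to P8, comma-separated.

Knoll, Draw, Ford, Spur, Ford, Knoll, Larch, Ford

P1 → Knoll (d²=109296898.00)
P2 → Draw (d²=32543888.00)
P3 → Ford (d²=15141205.00)
P4 → Spur (d²=336666280.00)
P5 → Ford (d²=76490024.00)
P6 → Knoll (d²=251028709.00)
P7 → Larch (d²=710758330.00)
P8 → Ford (d²=47634536.00)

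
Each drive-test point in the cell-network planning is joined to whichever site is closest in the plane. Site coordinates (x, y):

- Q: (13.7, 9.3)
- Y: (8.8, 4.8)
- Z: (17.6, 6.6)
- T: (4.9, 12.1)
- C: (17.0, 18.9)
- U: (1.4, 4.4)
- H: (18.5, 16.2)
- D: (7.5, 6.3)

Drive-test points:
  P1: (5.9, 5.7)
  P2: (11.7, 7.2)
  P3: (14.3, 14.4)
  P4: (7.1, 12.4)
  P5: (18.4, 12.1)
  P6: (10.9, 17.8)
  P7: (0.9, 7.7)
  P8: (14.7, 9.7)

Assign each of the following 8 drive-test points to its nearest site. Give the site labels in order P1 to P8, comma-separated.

P1 → D (d²=2.92)
P2 → Q (d²=8.41)
P3 → H (d²=20.88)
P4 → T (d²=4.93)
P5 → H (d²=16.82)
P6 → C (d²=38.42)
P7 → U (d²=11.14)
P8 → Q (d²=1.16)

D, Q, H, T, H, C, U, Q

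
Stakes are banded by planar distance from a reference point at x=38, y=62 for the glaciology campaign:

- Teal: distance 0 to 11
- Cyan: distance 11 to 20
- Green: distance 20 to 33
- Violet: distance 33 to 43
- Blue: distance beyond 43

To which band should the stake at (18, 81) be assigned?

Distance = √((18−38)² + (81−62)²) = √(400.000 + 361.000) = 27.586.
20 ≤ 27.586 < 33 → Green.

Green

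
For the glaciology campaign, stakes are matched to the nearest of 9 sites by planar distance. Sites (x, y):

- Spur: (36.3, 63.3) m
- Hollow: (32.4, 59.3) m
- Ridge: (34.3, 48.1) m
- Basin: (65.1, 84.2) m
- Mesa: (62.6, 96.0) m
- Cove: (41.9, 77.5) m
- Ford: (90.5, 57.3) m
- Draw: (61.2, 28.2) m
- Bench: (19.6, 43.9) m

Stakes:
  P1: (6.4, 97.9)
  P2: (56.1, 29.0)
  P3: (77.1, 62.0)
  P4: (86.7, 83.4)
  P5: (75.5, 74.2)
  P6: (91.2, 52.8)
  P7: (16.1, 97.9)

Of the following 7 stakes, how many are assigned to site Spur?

0

P1 → Cove
P2 → Draw
P3 → Ford
P4 → Basin
P5 → Basin
P6 → Ford
P7 → Cove
0 of the 7 go to Spur.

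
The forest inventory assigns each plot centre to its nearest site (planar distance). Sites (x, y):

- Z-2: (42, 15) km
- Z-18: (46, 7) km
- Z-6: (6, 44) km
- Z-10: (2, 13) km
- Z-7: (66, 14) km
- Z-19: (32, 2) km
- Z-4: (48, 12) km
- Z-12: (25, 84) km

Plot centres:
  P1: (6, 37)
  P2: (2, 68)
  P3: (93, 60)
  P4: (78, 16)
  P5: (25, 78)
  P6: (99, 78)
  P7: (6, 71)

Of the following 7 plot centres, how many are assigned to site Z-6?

P1 → Z-6
P2 → Z-6
P3 → Z-7
P4 → Z-7
P5 → Z-12
P6 → Z-7
P7 → Z-12
2 of the 7 go to Z-6.

2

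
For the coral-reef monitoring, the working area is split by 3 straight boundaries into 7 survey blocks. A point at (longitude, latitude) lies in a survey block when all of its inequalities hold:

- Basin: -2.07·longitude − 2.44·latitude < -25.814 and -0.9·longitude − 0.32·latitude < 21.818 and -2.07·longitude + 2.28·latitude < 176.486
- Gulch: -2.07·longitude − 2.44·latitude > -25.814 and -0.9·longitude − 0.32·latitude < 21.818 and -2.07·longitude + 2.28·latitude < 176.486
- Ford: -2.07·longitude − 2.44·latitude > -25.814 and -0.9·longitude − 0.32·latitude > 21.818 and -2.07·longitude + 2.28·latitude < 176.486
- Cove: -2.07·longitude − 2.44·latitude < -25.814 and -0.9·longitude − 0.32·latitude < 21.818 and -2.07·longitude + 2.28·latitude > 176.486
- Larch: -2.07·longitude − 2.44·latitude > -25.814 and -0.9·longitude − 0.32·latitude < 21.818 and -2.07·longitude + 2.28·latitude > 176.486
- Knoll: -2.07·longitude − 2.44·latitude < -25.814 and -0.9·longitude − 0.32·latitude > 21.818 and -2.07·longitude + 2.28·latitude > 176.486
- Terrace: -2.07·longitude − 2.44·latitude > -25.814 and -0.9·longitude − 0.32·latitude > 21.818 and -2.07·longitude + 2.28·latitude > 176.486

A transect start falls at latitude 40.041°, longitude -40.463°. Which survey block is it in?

Ford

-2.07·-40.463 − 2.44·40.041 = -13.942, which is > -25.814
-0.9·-40.463 − 0.32·40.041 = 23.604, which is > 21.818
-2.07·-40.463 + 2.28·40.041 = 175.052, which is < 176.486
This sign pattern matches Ford.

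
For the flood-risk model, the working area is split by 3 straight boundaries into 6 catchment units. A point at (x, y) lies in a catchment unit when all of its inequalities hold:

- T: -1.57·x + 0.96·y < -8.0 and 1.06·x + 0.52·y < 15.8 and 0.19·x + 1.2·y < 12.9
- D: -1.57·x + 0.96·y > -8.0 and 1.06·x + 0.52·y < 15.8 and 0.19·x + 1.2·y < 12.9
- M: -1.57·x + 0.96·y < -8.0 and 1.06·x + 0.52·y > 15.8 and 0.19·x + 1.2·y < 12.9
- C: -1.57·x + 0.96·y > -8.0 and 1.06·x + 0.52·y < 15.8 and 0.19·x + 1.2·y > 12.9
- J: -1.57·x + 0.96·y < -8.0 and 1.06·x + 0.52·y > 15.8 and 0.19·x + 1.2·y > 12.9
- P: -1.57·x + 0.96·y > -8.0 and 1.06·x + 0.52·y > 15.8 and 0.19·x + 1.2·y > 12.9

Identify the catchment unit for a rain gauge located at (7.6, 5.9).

D

-1.57·7.6 + 0.96·5.9 = -6.268, which is > -8.0
1.06·7.6 + 0.52·5.9 = 11.124, which is < 15.8
0.19·7.6 + 1.2·5.9 = 8.524, which is < 12.9
This sign pattern matches D.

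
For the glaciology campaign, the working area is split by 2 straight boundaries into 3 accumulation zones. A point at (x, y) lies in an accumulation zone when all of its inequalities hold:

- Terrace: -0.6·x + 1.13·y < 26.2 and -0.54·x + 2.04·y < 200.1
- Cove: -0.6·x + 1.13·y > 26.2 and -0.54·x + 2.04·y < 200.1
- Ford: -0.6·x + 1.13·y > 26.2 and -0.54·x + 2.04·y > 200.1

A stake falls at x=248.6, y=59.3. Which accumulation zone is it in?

-0.6·248.6 + 1.13·59.3 = -82.151, which is < 26.2
-0.54·248.6 + 2.04·59.3 = -13.272, which is < 200.1
This sign pattern matches Terrace.

Terrace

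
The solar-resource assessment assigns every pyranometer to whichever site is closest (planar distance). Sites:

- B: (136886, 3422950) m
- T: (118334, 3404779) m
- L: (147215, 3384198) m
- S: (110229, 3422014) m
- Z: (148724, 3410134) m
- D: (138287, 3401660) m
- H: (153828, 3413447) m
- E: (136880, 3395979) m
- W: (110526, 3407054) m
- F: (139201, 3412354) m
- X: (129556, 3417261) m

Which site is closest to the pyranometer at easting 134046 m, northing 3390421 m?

E

Squared distances to each site:
B: 1066201441.000; T: 453019108.000; L: 212148290.000; S: 1565367138.000; Z: 604046053.000; D: 144301202.000; H: 921524200.000; E: 38922920.000; W: 829847089.000; F: 507630514.000; X: 740545700.000.
Minimum at E.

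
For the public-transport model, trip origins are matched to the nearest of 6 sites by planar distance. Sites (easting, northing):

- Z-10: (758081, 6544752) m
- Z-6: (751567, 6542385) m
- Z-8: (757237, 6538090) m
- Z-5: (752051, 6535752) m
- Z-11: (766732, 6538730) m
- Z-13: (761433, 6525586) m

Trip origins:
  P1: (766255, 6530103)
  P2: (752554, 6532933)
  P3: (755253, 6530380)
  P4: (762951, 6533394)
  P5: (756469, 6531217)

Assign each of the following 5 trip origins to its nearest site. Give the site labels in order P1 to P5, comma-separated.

Z-13, Z-5, Z-5, Z-11, Z-5

P1 → Z-13 (d²=43654973.00)
P2 → Z-5 (d²=8199770.00)
P3 → Z-5 (d²=39111188.00)
P4 → Z-11 (d²=42768857.00)
P5 → Z-5 (d²=40084949.00)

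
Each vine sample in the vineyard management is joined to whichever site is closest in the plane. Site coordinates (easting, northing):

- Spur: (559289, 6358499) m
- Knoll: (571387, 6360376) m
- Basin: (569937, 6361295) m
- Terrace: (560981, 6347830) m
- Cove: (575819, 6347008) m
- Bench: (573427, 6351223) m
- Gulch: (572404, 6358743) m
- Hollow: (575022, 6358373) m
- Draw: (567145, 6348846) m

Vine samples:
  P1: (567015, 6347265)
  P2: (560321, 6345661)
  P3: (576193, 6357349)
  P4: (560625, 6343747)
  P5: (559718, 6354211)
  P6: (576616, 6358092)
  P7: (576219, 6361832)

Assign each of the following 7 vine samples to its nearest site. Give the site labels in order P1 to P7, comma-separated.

P1 → Draw (d²=2516461.00)
P2 → Terrace (d²=5140161.00)
P3 → Hollow (d²=2419817.00)
P4 → Terrace (d²=16797625.00)
P5 → Spur (d²=18570985.00)
P6 → Hollow (d²=2619797.00)
P7 → Hollow (d²=13397490.00)

Draw, Terrace, Hollow, Terrace, Spur, Hollow, Hollow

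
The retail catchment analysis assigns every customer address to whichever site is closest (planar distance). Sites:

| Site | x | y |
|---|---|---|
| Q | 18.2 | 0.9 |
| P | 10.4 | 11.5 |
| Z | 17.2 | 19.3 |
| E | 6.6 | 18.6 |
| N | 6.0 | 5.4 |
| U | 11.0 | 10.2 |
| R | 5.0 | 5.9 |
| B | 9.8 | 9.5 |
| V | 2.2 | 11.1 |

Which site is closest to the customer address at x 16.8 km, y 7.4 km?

Squared distances to each site:
Q: 44.210; P: 57.770; Z: 141.770; E: 229.480; N: 120.640; U: 41.480; R: 141.490; B: 53.410; V: 226.850.
Minimum at U.

U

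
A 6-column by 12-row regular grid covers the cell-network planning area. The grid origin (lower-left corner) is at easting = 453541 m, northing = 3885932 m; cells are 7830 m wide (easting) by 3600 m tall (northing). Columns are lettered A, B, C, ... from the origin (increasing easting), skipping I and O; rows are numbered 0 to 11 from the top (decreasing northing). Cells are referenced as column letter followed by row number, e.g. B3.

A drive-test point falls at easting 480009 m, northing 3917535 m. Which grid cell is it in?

Column index: ⌊(480009 − 453541) / 7830⌋ = ⌊3.380⌋ = 3 → column D
Row offset from origin: ⌊(3917535 − 3885932) / 3600⌋ = ⌊8.779⌋ = 8 → row 3 (counted from top)

D3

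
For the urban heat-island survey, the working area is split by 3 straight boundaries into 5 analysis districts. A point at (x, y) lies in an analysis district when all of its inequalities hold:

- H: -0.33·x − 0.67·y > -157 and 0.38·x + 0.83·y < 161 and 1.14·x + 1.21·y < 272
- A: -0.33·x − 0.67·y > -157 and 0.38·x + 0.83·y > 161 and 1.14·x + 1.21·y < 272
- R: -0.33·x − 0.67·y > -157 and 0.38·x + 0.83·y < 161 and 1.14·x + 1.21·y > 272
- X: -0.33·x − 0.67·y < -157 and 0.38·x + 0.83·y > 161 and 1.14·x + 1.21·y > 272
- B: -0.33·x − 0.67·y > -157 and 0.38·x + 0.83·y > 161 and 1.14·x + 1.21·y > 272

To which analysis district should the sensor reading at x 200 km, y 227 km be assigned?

-0.33·200 − 0.67·227 = -218.090, which is < -157
0.38·200 + 0.83·227 = 264.410, which is > 161
1.14·200 + 1.21·227 = 502.670, which is > 272
This sign pattern matches X.

X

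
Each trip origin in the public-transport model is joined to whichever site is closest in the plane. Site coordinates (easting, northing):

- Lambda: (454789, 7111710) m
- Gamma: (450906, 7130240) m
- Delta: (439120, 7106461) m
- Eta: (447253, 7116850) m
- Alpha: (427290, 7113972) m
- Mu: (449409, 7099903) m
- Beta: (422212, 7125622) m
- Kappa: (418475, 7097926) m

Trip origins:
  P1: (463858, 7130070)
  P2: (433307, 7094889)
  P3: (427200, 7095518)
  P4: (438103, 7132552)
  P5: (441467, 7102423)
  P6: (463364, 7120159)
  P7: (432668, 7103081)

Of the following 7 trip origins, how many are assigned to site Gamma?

2

P1 → Gamma
P2 → Delta
P3 → Kappa
P4 → Gamma
P5 → Delta
P6 → Lambda
P7 → Delta
2 of the 7 go to Gamma.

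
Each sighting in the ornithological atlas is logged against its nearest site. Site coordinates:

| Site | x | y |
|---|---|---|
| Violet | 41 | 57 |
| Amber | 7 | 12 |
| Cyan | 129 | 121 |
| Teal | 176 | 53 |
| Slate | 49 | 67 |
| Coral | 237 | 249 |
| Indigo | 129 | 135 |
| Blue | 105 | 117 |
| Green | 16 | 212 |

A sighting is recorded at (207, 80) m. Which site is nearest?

Squared distances to each site:
Violet: 28085.000; Amber: 44624.000; Cyan: 7765.000; Teal: 1690.000; Slate: 25133.000; Coral: 29461.000; Indigo: 9109.000; Blue: 11773.000; Green: 53905.000.
Minimum at Teal.

Teal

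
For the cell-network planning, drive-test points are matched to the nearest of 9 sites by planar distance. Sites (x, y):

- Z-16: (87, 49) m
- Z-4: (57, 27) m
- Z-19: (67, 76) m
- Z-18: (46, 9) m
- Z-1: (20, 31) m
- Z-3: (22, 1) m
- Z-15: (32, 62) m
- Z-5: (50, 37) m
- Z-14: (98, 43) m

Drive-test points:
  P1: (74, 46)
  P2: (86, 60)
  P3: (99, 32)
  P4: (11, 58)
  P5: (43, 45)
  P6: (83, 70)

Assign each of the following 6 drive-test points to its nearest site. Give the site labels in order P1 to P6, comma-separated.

Z-16, Z-16, Z-14, Z-15, Z-5, Z-19

P1 → Z-16 (d²=178.00)
P2 → Z-16 (d²=122.00)
P3 → Z-14 (d²=122.00)
P4 → Z-15 (d²=457.00)
P5 → Z-5 (d²=113.00)
P6 → Z-19 (d²=292.00)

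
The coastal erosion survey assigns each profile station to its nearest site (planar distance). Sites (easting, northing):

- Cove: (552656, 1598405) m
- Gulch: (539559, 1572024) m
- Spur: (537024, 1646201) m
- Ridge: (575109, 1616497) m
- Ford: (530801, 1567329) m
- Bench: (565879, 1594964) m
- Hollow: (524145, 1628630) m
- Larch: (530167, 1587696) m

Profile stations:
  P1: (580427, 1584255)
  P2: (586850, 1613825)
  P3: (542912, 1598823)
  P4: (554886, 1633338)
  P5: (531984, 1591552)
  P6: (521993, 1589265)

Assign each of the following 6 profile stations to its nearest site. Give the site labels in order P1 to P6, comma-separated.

P1 → Bench (d²=326326985.00)
P2 → Ridge (d²=144990665.00)
P3 → Cove (d²=95120260.00)
P4 → Spur (d²=484507813.00)
P5 → Larch (d²=18170225.00)
P6 → Larch (d²=69276037.00)

Bench, Ridge, Cove, Spur, Larch, Larch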